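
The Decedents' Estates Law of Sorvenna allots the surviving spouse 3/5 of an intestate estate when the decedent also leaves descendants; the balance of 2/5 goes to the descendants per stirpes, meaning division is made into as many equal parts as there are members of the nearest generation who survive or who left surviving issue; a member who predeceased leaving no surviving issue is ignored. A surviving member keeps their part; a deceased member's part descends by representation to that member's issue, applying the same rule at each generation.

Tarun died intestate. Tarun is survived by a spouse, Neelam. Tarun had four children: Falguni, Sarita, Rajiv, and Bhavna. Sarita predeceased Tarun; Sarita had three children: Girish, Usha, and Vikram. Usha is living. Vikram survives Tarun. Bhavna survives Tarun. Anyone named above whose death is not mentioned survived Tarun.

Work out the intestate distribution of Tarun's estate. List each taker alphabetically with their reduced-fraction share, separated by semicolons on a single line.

Bhavna 1/10; Falguni 1/10; Girish 1/30; Neelam 3/5; Rajiv 1/10; Usha 1/30; Vikram 1/30

Neelam, as surviving spouse, takes 3/5.
The remaining 2/5 passes to Tarun's descendants per stirpes.
The 2/5 is divided into 4 equal shares of 1/10 among Falguni, Sarita, Rajiv, Bhavna.
Falguni is living and takes 1/10.
Sarita predeceased; the 1/10 allotted to Sarita's branch passes to Sarita's issue by representation.
The 1/10 is divided into 3 equal shares of 1/30 among Girish, Usha, Vikram.
Girish is living and takes 1/30.
Usha is living and takes 1/30.
Vikram is living and takes 1/30.
Rajiv is living and takes 1/10.
Bhavna is living and takes 1/10.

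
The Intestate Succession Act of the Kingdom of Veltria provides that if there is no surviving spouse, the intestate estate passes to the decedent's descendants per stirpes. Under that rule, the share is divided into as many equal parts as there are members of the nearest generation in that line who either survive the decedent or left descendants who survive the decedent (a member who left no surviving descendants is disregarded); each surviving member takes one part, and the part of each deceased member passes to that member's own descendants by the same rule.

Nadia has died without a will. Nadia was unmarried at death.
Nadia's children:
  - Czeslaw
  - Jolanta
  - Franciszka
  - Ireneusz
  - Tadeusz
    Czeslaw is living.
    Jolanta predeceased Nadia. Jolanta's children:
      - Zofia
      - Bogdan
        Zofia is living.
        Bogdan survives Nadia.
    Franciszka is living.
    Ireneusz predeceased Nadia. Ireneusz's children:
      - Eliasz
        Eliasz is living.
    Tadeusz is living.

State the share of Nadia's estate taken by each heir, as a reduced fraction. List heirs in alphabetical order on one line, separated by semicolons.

Bogdan 1/10; Czeslaw 1/5; Eliasz 1/5; Franciszka 1/5; Tadeusz 1/5; Zofia 1/10

There is no surviving spouse, so the entire estate passes to Nadia's descendants per stirpes.
The estate is divided into 5 equal shares of 1/5 among Czeslaw, Jolanta, Franciszka, Ireneusz, Tadeusz.
Czeslaw is living and takes 1/5.
Jolanta predeceased; the 1/5 allotted to Jolanta's branch passes to Jolanta's issue by representation.
The 1/5 is divided into 2 equal shares of 1/10 among Zofia, Bogdan.
Zofia is living and takes 1/10.
Bogdan is living and takes 1/10.
Franciszka is living and takes 1/5.
Ireneusz predeceased; the 1/5 allotted to Ireneusz's branch passes to Ireneusz's issue by representation.
Eliasz is the sole taker at this level and receives the full 1/5.
Tadeusz is living and takes 1/5.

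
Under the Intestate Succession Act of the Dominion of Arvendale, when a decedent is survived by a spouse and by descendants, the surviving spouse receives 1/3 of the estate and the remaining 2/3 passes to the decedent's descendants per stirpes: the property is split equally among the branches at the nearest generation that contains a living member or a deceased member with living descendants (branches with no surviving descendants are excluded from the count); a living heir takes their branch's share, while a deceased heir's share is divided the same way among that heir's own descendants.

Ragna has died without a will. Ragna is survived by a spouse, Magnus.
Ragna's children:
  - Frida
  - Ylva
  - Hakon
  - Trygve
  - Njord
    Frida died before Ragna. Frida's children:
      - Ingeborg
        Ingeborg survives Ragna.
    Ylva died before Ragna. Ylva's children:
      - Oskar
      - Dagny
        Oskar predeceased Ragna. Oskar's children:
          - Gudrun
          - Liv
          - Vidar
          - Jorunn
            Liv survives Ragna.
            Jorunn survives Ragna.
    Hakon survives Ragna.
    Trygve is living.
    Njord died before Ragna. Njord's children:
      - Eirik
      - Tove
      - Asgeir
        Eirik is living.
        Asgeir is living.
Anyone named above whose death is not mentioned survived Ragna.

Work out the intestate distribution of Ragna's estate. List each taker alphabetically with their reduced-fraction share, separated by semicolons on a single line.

Magnus, as surviving spouse, takes 1/3.
The remaining 2/3 passes to Ragna's descendants per stirpes.
The 2/3 is divided into 5 equal shares of 2/15 among Frida, Ylva, Hakon, Trygve, Njord.
Frida predeceased; the 2/15 allotted to Frida's branch passes to Frida's issue by representation.
Ingeborg is the sole taker at this level and receives the full 2/15.
Ylva predeceased; the 2/15 allotted to Ylva's branch passes to Ylva's issue by representation.
The 2/15 is divided into 2 equal shares of 1/15 among Oskar, Dagny.
Oskar predeceased; the 1/15 allotted to Oskar's branch passes to Oskar's issue by representation.
The 1/15 is divided into 4 equal shares of 1/60 among Gudrun, Liv, Vidar, Jorunn.
Gudrun is living and takes 1/60.
Liv is living and takes 1/60.
Vidar is living and takes 1/60.
Jorunn is living and takes 1/60.
Dagny is living and takes 1/15.
Hakon is living and takes 2/15.
Trygve is living and takes 2/15.
Njord predeceased; the 2/15 allotted to Njord's branch passes to Njord's issue by representation.
The 2/15 is divided into 3 equal shares of 2/45 among Eirik, Tove, Asgeir.
Eirik is living and takes 2/45.
Tove is living and takes 2/45.
Asgeir is living and takes 2/45.

Asgeir 2/45; Dagny 1/15; Eirik 2/45; Gudrun 1/60; Hakon 2/15; Ingeborg 2/15; Jorunn 1/60; Liv 1/60; Magnus 1/3; Tove 2/45; Trygve 2/15; Vidar 1/60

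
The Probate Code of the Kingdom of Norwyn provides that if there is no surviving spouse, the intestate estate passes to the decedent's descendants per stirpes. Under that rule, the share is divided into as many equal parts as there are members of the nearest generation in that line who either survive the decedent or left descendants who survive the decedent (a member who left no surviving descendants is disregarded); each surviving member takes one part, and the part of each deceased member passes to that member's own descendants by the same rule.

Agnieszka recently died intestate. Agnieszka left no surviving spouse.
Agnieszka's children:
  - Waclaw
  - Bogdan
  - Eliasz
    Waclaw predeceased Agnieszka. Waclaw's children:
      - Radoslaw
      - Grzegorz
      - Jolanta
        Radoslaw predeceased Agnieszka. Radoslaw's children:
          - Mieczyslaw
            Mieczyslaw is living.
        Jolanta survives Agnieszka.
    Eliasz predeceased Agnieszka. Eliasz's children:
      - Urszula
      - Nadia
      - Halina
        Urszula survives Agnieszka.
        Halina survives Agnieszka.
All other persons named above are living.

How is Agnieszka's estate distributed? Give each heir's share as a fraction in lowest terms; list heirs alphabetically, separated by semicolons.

There is no surviving spouse, so the entire estate passes to Agnieszka's descendants per stirpes.
The estate is divided into 3 equal shares of 1/3 among Waclaw, Bogdan, Eliasz.
Waclaw predeceased; the 1/3 allotted to Waclaw's branch passes to Waclaw's issue by representation.
The 1/3 is divided into 3 equal shares of 1/9 among Radoslaw, Grzegorz, Jolanta.
Radoslaw predeceased; the 1/9 allotted to Radoslaw's branch passes to Radoslaw's issue by representation.
Mieczyslaw is the sole taker at this level and receives the full 1/9.
Grzegorz is living and takes 1/9.
Jolanta is living and takes 1/9.
Bogdan is living and takes 1/3.
Eliasz predeceased; the 1/3 allotted to Eliasz's branch passes to Eliasz's issue by representation.
The 1/3 is divided into 3 equal shares of 1/9 among Urszula, Nadia, Halina.
Urszula is living and takes 1/9.
Nadia is living and takes 1/9.
Halina is living and takes 1/9.

Bogdan 1/3; Grzegorz 1/9; Halina 1/9; Jolanta 1/9; Mieczyslaw 1/9; Nadia 1/9; Urszula 1/9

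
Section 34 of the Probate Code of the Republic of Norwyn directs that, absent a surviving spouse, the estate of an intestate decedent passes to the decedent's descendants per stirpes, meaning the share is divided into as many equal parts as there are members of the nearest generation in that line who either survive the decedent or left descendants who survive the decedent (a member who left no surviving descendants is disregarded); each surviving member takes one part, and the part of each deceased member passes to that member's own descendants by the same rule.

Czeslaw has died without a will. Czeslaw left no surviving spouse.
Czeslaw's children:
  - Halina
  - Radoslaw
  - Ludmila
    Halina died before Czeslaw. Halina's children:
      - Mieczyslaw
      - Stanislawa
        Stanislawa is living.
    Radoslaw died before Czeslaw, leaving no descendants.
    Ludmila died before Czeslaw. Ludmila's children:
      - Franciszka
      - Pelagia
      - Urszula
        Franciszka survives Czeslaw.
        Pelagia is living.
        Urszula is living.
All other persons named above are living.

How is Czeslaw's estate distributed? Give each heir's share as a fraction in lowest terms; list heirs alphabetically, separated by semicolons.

There is no surviving spouse, so the entire estate passes to Czeslaw's descendants per stirpes.
Radoslaw left no surviving issue, so that branch lapses and is disregarded.
The estate is divided into 2 equal shares of 1/2 among Halina, Ludmila.
Halina predeceased; the 1/2 allotted to Halina's branch passes to Halina's issue by representation.
The 1/2 is divided into 2 equal shares of 1/4 among Mieczyslaw, Stanislawa.
Mieczyslaw is living and takes 1/4.
Stanislawa is living and takes 1/4.
Ludmila predeceased; the 1/2 allotted to Ludmila's branch passes to Ludmila's issue by representation.
The 1/2 is divided into 3 equal shares of 1/6 among Franciszka, Pelagia, Urszula.
Franciszka is living and takes 1/6.
Pelagia is living and takes 1/6.
Urszula is living and takes 1/6.

Franciszka 1/6; Mieczyslaw 1/4; Pelagia 1/6; Stanislawa 1/4; Urszula 1/6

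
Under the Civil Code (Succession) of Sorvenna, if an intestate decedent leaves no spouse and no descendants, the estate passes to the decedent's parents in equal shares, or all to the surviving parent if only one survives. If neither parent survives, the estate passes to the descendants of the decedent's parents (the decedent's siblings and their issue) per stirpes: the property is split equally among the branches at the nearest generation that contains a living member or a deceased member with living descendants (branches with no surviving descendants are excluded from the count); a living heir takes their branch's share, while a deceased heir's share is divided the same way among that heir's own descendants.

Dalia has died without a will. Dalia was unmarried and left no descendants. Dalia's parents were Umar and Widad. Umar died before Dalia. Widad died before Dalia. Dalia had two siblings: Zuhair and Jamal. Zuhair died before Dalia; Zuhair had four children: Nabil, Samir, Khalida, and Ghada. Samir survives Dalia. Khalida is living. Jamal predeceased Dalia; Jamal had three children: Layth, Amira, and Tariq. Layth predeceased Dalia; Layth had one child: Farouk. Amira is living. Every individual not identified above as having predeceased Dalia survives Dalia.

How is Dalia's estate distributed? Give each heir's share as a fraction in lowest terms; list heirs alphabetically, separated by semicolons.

Amira 1/6; Farouk 1/6; Ghada 1/8; Khalida 1/8; Nabil 1/8; Samir 1/8; Tariq 1/6

Neither parent survives and there are no descendants, so the estate passes to Dalia's siblings and their issue per stirpes.
The estate is divided into 2 equal shares of 1/2 among Zuhair, Jamal.
Zuhair predeceased; the 1/2 allotted to Zuhair's branch passes to Zuhair's issue by representation.
The 1/2 is divided into 4 equal shares of 1/8 among Nabil, Samir, Khalida, Ghada.
Nabil is living and takes 1/8.
Samir is living and takes 1/8.
Khalida is living and takes 1/8.
Ghada is living and takes 1/8.
Jamal predeceased; the 1/2 allotted to Jamal's branch passes to Jamal's issue by representation.
The 1/2 is divided into 3 equal shares of 1/6 among Layth, Amira, Tariq.
Layth predeceased; the 1/6 allotted to Layth's branch passes to Layth's issue by representation.
Farouk is the sole taker at this level and receives the full 1/6.
Amira is living and takes 1/6.
Tariq is living and takes 1/6.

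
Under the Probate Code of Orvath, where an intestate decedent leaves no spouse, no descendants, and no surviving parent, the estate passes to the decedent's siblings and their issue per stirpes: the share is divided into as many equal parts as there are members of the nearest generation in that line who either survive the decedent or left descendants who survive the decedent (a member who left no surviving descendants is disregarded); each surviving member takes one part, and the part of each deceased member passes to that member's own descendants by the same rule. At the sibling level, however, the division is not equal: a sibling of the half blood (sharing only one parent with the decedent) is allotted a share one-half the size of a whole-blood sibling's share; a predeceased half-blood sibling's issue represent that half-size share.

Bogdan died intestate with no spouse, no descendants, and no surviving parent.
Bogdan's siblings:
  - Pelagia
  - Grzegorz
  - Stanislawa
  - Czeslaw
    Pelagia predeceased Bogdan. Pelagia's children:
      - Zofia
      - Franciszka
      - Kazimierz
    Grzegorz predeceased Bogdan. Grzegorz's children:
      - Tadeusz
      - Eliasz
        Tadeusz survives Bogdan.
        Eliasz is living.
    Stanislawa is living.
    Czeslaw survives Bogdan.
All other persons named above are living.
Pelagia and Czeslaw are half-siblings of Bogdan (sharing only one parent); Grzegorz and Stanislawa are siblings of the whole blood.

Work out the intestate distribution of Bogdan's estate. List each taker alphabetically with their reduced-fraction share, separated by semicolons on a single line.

No spouse, descendants, or parent survives, so the estate passes to Bogdan's siblings per stirpes.
Half-blood siblings count for one-half the weight of whole-blood siblings at the initial division.
Dividing 1 in proportion to weights (total weight 3): Pelagia (weight 1/2) → 1/6; Grzegorz (weight 1) → 1/3; Stanislawa (weight 1) → 1/3; Czeslaw (weight 1/2) → 1/6.
Pelagia predeceased; the 1/6 allotted to Pelagia's branch passes to Pelagia's issue by representation.
The 1/6 is divided into 3 equal shares of 1/18 among Zofia, Franciszka, Kazimierz.
Zofia is living and takes 1/18.
Franciszka is living and takes 1/18.
Kazimierz is living and takes 1/18.
Grzegorz predeceased; the 1/3 allotted to Grzegorz's branch passes to Grzegorz's issue by representation.
The 1/3 is divided into 2 equal shares of 1/6 among Tadeusz, Eliasz.
Tadeusz is living and takes 1/6.
Eliasz is living and takes 1/6.
Stanislawa is living and takes 1/3.
Czeslaw is living and takes 1/6.

Czeslaw 1/6; Eliasz 1/6; Franciszka 1/18; Kazimierz 1/18; Stanislawa 1/3; Tadeusz 1/6; Zofia 1/18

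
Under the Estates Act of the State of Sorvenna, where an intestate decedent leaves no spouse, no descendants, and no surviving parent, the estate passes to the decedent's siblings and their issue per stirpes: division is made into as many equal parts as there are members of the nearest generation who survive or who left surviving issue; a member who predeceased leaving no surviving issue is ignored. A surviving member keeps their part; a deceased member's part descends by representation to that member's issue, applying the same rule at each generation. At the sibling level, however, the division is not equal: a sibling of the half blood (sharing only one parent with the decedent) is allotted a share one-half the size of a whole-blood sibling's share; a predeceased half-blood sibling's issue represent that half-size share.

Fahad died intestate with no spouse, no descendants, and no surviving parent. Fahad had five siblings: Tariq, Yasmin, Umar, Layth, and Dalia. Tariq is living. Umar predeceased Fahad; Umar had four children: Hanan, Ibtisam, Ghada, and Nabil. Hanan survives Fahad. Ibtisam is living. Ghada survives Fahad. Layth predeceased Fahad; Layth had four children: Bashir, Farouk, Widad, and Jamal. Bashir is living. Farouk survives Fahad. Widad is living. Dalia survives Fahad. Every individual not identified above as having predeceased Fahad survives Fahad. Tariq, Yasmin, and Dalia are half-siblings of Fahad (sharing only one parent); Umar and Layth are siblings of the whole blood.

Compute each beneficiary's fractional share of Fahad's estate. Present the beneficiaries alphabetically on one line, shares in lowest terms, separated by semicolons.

Bashir 1/14; Dalia 1/7; Farouk 1/14; Ghada 1/14; Hanan 1/14; Ibtisam 1/14; Jamal 1/14; Nabil 1/14; Tariq 1/7; Widad 1/14; Yasmin 1/7

No spouse, descendants, or parent survives, so the estate passes to Fahad's siblings per stirpes.
Half-blood siblings count for one-half the weight of whole-blood siblings at the initial division.
Dividing 1 in proportion to weights (total weight 7/2): Tariq (weight 1/2) → 1/7; Yasmin (weight 1/2) → 1/7; Umar (weight 1) → 2/7; Layth (weight 1) → 2/7; Dalia (weight 1/2) → 1/7.
Tariq is living and takes 1/7.
Yasmin is living and takes 1/7.
Umar predeceased; the 2/7 allotted to Umar's branch passes to Umar's issue by representation.
The 2/7 is divided into 4 equal shares of 1/14 among Hanan, Ibtisam, Ghada, Nabil.
Hanan is living and takes 1/14.
Ibtisam is living and takes 1/14.
Ghada is living and takes 1/14.
Nabil is living and takes 1/14.
Layth predeceased; the 2/7 allotted to Layth's branch passes to Layth's issue by representation.
The 2/7 is divided into 4 equal shares of 1/14 among Bashir, Farouk, Widad, Jamal.
Bashir is living and takes 1/14.
Farouk is living and takes 1/14.
Widad is living and takes 1/14.
Jamal is living and takes 1/14.
Dalia is living and takes 1/7.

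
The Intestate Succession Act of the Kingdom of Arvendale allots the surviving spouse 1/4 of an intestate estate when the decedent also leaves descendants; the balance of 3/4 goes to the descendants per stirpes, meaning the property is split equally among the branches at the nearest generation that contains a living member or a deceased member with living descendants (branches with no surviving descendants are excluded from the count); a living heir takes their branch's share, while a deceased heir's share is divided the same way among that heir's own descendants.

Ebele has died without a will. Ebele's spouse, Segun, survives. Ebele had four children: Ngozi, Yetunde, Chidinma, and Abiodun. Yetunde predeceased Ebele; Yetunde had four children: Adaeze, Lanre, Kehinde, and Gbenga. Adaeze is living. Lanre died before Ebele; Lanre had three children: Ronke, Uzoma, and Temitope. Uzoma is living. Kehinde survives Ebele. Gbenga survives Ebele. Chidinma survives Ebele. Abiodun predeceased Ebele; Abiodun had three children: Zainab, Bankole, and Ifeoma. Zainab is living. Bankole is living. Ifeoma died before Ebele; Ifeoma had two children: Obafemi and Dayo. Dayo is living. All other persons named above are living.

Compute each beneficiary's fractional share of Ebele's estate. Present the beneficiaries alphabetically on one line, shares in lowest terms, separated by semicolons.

Adaeze 3/64; Bankole 1/16; Chidinma 3/16; Dayo 1/32; Gbenga 3/64; Kehinde 3/64; Ngozi 3/16; Obafemi 1/32; Ronke 1/64; Segun 1/4; Temitope 1/64; Uzoma 1/64; Zainab 1/16

Segun, as surviving spouse, takes 1/4.
The remaining 3/4 passes to Ebele's descendants per stirpes.
The 3/4 is divided into 4 equal shares of 3/16 among Ngozi, Yetunde, Chidinma, Abiodun.
Ngozi is living and takes 3/16.
Yetunde predeceased; the 3/16 allotted to Yetunde's branch passes to Yetunde's issue by representation.
The 3/16 is divided into 4 equal shares of 3/64 among Adaeze, Lanre, Kehinde, Gbenga.
Adaeze is living and takes 3/64.
Lanre predeceased; the 3/64 allotted to Lanre's branch passes to Lanre's issue by representation.
The 3/64 is divided into 3 equal shares of 1/64 among Ronke, Uzoma, Temitope.
Ronke is living and takes 1/64.
Uzoma is living and takes 1/64.
Temitope is living and takes 1/64.
Kehinde is living and takes 3/64.
Gbenga is living and takes 3/64.
Chidinma is living and takes 3/16.
Abiodun predeceased; the 3/16 allotted to Abiodun's branch passes to Abiodun's issue by representation.
The 3/16 is divided into 3 equal shares of 1/16 among Zainab, Bankole, Ifeoma.
Zainab is living and takes 1/16.
Bankole is living and takes 1/16.
Ifeoma predeceased; the 1/16 allotted to Ifeoma's branch passes to Ifeoma's issue by representation.
The 1/16 is divided into 2 equal shares of 1/32 among Obafemi, Dayo.
Obafemi is living and takes 1/32.
Dayo is living and takes 1/32.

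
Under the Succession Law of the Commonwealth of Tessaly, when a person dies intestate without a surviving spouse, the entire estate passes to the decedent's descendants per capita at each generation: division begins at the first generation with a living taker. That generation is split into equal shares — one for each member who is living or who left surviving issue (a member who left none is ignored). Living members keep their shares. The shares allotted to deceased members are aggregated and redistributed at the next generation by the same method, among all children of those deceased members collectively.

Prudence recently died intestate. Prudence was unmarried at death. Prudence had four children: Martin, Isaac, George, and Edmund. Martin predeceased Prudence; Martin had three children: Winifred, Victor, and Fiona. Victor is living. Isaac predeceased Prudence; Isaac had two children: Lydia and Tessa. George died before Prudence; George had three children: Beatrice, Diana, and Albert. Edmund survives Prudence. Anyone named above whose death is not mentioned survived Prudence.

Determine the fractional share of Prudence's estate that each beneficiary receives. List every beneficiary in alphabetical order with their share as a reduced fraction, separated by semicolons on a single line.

Albert 3/32; Beatrice 3/32; Diana 3/32; Edmund 1/4; Fiona 3/32; Lydia 3/32; Tessa 3/32; Victor 3/32; Winifred 3/32

There is no surviving spouse, so the entire estate passes to Prudence's descendants per capita at each generation.
At generation 1 (Martin, Isaac, George, Edmund) there are 4 shares of (1)/4 = 1/4 each.
Living: Edmund — each takes 1/4.
Deceased: Martin, Isaac, and George. Their combined 3/4 is pooled and carried to generation 2.
At generation 2 (Winifred, Victor, Fiona, Lydia, Tessa, Beatrice, Diana, Albert) there are 8 shares of (3/4)/8 = 3/32 each.
Living: Winifred, Victor, Fiona, Lydia, Tessa, Beatrice, Diana, and Albert — each takes 3/32.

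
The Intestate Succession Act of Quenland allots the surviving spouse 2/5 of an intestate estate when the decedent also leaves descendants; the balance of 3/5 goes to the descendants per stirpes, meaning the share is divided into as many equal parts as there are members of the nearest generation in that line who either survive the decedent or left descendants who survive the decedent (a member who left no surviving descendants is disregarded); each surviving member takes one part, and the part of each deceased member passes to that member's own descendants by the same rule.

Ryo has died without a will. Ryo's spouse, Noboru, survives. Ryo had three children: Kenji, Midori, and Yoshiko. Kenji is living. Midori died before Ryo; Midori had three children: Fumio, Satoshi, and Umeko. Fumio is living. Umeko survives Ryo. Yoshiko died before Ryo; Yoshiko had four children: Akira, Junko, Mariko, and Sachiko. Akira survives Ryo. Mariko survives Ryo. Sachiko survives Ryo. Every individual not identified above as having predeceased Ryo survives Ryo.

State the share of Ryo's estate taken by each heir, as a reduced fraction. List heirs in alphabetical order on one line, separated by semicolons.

Akira 1/20; Fumio 1/15; Junko 1/20; Kenji 1/5; Mariko 1/20; Noboru 2/5; Sachiko 1/20; Satoshi 1/15; Umeko 1/15

Noboru, as surviving spouse, takes 2/5.
The remaining 3/5 passes to Ryo's descendants per stirpes.
The 3/5 is divided into 3 equal shares of 1/5 among Kenji, Midori, Yoshiko.
Kenji is living and takes 1/5.
Midori predeceased; the 1/5 allotted to Midori's branch passes to Midori's issue by representation.
The 1/5 is divided into 3 equal shares of 1/15 among Fumio, Satoshi, Umeko.
Fumio is living and takes 1/15.
Satoshi is living and takes 1/15.
Umeko is living and takes 1/15.
Yoshiko predeceased; the 1/5 allotted to Yoshiko's branch passes to Yoshiko's issue by representation.
The 1/5 is divided into 4 equal shares of 1/20 among Akira, Junko, Mariko, Sachiko.
Akira is living and takes 1/20.
Junko is living and takes 1/20.
Mariko is living and takes 1/20.
Sachiko is living and takes 1/20.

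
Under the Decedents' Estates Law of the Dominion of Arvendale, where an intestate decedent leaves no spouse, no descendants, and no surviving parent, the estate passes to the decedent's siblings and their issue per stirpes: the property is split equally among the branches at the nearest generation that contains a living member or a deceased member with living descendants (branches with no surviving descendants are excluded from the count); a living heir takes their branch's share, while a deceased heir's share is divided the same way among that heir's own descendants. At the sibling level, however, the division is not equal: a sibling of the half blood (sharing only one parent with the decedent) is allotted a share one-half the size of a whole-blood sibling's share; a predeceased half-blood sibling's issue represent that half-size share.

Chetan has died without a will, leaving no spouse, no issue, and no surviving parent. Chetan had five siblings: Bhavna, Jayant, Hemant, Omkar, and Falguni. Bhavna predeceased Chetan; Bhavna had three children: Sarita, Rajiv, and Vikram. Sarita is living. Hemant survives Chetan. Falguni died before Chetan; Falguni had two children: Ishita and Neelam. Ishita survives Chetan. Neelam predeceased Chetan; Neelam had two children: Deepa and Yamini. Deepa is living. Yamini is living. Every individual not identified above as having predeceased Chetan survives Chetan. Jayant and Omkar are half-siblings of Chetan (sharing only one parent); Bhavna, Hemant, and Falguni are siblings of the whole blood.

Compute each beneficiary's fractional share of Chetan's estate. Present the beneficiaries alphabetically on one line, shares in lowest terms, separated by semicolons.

No spouse, descendants, or parent survives, so the estate passes to Chetan's siblings per stirpes.
Half-blood siblings count for one-half the weight of whole-blood siblings at the initial division.
Dividing 1 in proportion to weights (total weight 4): Bhavna (weight 1) → 1/4; Jayant (weight 1/2) → 1/8; Hemant (weight 1) → 1/4; Omkar (weight 1/2) → 1/8; Falguni (weight 1) → 1/4.
Bhavna predeceased; the 1/4 allotted to Bhavna's branch passes to Bhavna's issue by representation.
The 1/4 is divided into 3 equal shares of 1/12 among Sarita, Rajiv, Vikram.
Sarita is living and takes 1/12.
Rajiv is living and takes 1/12.
Vikram is living and takes 1/12.
Jayant is living and takes 1/8.
Hemant is living and takes 1/4.
Omkar is living and takes 1/8.
Falguni predeceased; the 1/4 allotted to Falguni's branch passes to Falguni's issue by representation.
The 1/4 is divided into 2 equal shares of 1/8 among Ishita, Neelam.
Ishita is living and takes 1/8.
Neelam predeceased; the 1/8 allotted to Neelam's branch passes to Neelam's issue by representation.
The 1/8 is divided into 2 equal shares of 1/16 among Deepa, Yamini.
Deepa is living and takes 1/16.
Yamini is living and takes 1/16.

Deepa 1/16; Hemant 1/4; Ishita 1/8; Jayant 1/8; Omkar 1/8; Rajiv 1/12; Sarita 1/12; Vikram 1/12; Yamini 1/16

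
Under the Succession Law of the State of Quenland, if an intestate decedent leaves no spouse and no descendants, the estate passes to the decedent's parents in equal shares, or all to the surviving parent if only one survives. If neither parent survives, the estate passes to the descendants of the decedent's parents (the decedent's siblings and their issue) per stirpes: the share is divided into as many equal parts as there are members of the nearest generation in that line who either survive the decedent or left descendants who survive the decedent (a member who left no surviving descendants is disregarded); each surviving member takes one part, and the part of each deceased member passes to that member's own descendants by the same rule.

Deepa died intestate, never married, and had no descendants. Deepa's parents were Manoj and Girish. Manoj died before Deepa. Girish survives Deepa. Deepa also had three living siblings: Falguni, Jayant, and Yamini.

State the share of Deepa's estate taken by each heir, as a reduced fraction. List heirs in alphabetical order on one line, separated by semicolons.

Only one parent, Girish, survives, so Girish takes the entire estate. The siblings take nothing because a surviving parent has priority.

Girish 1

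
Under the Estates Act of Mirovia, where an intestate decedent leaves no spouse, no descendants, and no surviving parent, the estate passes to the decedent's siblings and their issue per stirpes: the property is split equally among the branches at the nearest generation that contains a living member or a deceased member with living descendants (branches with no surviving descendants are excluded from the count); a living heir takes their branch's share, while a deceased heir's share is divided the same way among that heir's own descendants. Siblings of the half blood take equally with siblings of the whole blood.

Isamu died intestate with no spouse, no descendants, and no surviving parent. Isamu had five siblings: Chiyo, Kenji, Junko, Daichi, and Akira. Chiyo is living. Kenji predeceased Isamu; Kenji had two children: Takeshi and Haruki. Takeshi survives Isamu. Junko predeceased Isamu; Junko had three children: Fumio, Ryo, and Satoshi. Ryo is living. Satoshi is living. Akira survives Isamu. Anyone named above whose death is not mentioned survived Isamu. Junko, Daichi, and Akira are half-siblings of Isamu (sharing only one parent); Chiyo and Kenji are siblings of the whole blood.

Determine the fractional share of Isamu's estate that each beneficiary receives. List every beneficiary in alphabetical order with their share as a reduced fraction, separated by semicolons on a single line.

No spouse, descendants, or parent survives, so the estate passes to Isamu's siblings per stirpes.
Half-blood and whole-blood siblings take equally under the stated rule.
The estate is divided into 5 equal shares of 1/5 among Chiyo, Kenji, Junko, Daichi, Akira.
Chiyo is living and takes 1/5.
Kenji predeceased; the 1/5 allotted to Kenji's branch passes to Kenji's issue by representation.
The 1/5 is divided into 2 equal shares of 1/10 among Takeshi, Haruki.
Takeshi is living and takes 1/10.
Haruki is living and takes 1/10.
Junko predeceased; the 1/5 allotted to Junko's branch passes to Junko's issue by representation.
The 1/5 is divided into 3 equal shares of 1/15 among Fumio, Ryo, Satoshi.
Fumio is living and takes 1/15.
Ryo is living and takes 1/15.
Satoshi is living and takes 1/15.
Daichi is living and takes 1/5.
Akira is living and takes 1/5.

Akira 1/5; Chiyo 1/5; Daichi 1/5; Fumio 1/15; Haruki 1/10; Ryo 1/15; Satoshi 1/15; Takeshi 1/10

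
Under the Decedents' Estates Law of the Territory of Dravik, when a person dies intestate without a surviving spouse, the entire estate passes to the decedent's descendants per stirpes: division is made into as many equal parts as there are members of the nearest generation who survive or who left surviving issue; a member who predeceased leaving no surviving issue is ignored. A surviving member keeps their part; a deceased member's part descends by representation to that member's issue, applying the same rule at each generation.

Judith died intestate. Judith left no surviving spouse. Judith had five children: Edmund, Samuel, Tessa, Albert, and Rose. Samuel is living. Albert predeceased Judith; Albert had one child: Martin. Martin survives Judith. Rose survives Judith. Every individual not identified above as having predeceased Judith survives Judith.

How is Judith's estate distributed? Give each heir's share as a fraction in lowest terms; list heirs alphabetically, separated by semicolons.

Edmund 1/5; Martin 1/5; Rose 1/5; Samuel 1/5; Tessa 1/5

There is no surviving spouse, so the entire estate passes to Judith's descendants per stirpes.
The estate is divided into 5 equal shares of 1/5 among Edmund, Samuel, Tessa, Albert, Rose.
Edmund is living and takes 1/5.
Samuel is living and takes 1/5.
Tessa is living and takes 1/5.
Albert predeceased; the 1/5 allotted to Albert's branch passes to Albert's issue by representation.
Martin is the sole taker at this level and receives the full 1/5.
Rose is living and takes 1/5.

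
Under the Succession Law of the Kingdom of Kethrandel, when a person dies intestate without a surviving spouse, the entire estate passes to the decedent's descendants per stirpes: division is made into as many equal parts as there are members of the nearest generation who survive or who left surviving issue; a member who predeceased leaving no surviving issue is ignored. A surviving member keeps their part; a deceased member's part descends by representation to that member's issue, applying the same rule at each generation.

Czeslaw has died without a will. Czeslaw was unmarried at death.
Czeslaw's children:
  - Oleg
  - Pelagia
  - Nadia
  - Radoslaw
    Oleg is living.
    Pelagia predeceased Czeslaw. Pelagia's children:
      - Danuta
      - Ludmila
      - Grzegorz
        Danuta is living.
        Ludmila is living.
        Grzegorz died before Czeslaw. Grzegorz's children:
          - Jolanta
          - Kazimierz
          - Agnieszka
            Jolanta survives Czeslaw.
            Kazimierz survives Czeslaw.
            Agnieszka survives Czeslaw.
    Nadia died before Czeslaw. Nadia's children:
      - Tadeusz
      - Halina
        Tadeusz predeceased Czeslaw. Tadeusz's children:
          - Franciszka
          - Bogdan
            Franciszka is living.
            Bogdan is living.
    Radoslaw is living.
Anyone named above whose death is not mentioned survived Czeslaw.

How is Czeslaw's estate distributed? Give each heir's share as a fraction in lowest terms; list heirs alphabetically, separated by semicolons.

Agnieszka 1/36; Bogdan 1/16; Danuta 1/12; Franciszka 1/16; Halina 1/8; Jolanta 1/36; Kazimierz 1/36; Ludmila 1/12; Oleg 1/4; Radoslaw 1/4

There is no surviving spouse, so the entire estate passes to Czeslaw's descendants per stirpes.
The estate is divided into 4 equal shares of 1/4 among Oleg, Pelagia, Nadia, Radoslaw.
Oleg is living and takes 1/4.
Pelagia predeceased; the 1/4 allotted to Pelagia's branch passes to Pelagia's issue by representation.
The 1/4 is divided into 3 equal shares of 1/12 among Danuta, Ludmila, Grzegorz.
Danuta is living and takes 1/12.
Ludmila is living and takes 1/12.
Grzegorz predeceased; the 1/12 allotted to Grzegorz's branch passes to Grzegorz's issue by representation.
The 1/12 is divided into 3 equal shares of 1/36 among Jolanta, Kazimierz, Agnieszka.
Jolanta is living and takes 1/36.
Kazimierz is living and takes 1/36.
Agnieszka is living and takes 1/36.
Nadia predeceased; the 1/4 allotted to Nadia's branch passes to Nadia's issue by representation.
The 1/4 is divided into 2 equal shares of 1/8 among Tadeusz, Halina.
Tadeusz predeceased; the 1/8 allotted to Tadeusz's branch passes to Tadeusz's issue by representation.
The 1/8 is divided into 2 equal shares of 1/16 among Franciszka, Bogdan.
Franciszka is living and takes 1/16.
Bogdan is living and takes 1/16.
Halina is living and takes 1/8.
Radoslaw is living and takes 1/4.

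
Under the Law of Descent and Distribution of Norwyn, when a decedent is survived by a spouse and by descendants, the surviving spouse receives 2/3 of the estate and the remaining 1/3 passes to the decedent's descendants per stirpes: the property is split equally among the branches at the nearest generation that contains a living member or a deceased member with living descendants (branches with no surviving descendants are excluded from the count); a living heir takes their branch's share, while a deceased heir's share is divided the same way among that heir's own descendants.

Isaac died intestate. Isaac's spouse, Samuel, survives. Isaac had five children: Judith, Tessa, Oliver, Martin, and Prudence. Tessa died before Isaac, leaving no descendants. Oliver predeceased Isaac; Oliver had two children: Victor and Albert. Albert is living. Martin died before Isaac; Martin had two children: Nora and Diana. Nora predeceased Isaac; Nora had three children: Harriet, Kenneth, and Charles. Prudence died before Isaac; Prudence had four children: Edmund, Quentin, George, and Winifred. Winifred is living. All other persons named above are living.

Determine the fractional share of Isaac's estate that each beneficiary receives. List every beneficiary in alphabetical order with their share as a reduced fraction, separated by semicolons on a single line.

Samuel, as surviving spouse, takes 2/3.
The remaining 1/3 passes to Isaac's descendants per stirpes.
Tessa left no surviving issue, so that branch lapses and is disregarded.
The 1/3 is divided into 4 equal shares of 1/12 among Judith, Oliver, Martin, Prudence.
Judith is living and takes 1/12.
Oliver predeceased; the 1/12 allotted to Oliver's branch passes to Oliver's issue by representation.
The 1/12 is divided into 2 equal shares of 1/24 among Victor, Albert.
Victor is living and takes 1/24.
Albert is living and takes 1/24.
Martin predeceased; the 1/12 allotted to Martin's branch passes to Martin's issue by representation.
The 1/12 is divided into 2 equal shares of 1/24 among Nora, Diana.
Nora predeceased; the 1/24 allotted to Nora's branch passes to Nora's issue by representation.
The 1/24 is divided into 3 equal shares of 1/72 among Harriet, Kenneth, Charles.
Harriet is living and takes 1/72.
Kenneth is living and takes 1/72.
Charles is living and takes 1/72.
Diana is living and takes 1/24.
Prudence predeceased; the 1/12 allotted to Prudence's branch passes to Prudence's issue by representation.
The 1/12 is divided into 4 equal shares of 1/48 among Edmund, Quentin, George, Winifred.
Edmund is living and takes 1/48.
Quentin is living and takes 1/48.
George is living and takes 1/48.
Winifred is living and takes 1/48.

Albert 1/24; Charles 1/72; Diana 1/24; Edmund 1/48; George 1/48; Harriet 1/72; Judith 1/12; Kenneth 1/72; Quentin 1/48; Samuel 2/3; Victor 1/24; Winifred 1/48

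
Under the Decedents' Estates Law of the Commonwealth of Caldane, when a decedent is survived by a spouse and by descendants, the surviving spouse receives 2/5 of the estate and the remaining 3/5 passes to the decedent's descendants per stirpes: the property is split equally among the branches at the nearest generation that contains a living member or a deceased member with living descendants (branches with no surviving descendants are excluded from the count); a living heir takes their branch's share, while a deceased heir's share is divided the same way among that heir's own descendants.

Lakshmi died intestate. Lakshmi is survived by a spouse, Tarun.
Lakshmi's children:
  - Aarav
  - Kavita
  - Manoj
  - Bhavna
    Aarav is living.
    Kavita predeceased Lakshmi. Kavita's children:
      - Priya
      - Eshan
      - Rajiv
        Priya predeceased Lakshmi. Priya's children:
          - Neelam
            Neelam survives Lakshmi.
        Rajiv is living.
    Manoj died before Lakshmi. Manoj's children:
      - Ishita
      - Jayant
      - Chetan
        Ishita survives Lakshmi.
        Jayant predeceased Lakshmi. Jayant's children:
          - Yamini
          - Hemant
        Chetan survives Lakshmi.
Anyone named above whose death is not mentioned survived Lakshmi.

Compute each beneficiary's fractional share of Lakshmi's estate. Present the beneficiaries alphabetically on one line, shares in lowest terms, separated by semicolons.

Aarav 3/20; Bhavna 3/20; Chetan 1/20; Eshan 1/20; Hemant 1/40; Ishita 1/20; Neelam 1/20; Rajiv 1/20; Tarun 2/5; Yamini 1/40

Tarun, as surviving spouse, takes 2/5.
The remaining 3/5 passes to Lakshmi's descendants per stirpes.
The 3/5 is divided into 4 equal shares of 3/20 among Aarav, Kavita, Manoj, Bhavna.
Aarav is living and takes 3/20.
Kavita predeceased; the 3/20 allotted to Kavita's branch passes to Kavita's issue by representation.
The 3/20 is divided into 3 equal shares of 1/20 among Priya, Eshan, Rajiv.
Priya predeceased; the 1/20 allotted to Priya's branch passes to Priya's issue by representation.
Neelam is the sole taker at this level and receives the full 1/20.
Eshan is living and takes 1/20.
Rajiv is living and takes 1/20.
Manoj predeceased; the 3/20 allotted to Manoj's branch passes to Manoj's issue by representation.
The 3/20 is divided into 3 equal shares of 1/20 among Ishita, Jayant, Chetan.
Ishita is living and takes 1/20.
Jayant predeceased; the 1/20 allotted to Jayant's branch passes to Jayant's issue by representation.
The 1/20 is divided into 2 equal shares of 1/40 among Yamini, Hemant.
Yamini is living and takes 1/40.
Hemant is living and takes 1/40.
Chetan is living and takes 1/20.
Bhavna is living and takes 3/20.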